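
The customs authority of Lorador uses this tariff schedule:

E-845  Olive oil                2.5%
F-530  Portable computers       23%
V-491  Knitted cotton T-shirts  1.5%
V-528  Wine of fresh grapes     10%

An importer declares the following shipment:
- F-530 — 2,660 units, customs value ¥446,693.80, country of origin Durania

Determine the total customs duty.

Line 1 (F-530, Durania, 2,660 units, ¥446,693.80):
Base rate for F-530 is 23%.
Duty = ¥446,693.80 × 23% = ¥102,739.57.

¥102,739.57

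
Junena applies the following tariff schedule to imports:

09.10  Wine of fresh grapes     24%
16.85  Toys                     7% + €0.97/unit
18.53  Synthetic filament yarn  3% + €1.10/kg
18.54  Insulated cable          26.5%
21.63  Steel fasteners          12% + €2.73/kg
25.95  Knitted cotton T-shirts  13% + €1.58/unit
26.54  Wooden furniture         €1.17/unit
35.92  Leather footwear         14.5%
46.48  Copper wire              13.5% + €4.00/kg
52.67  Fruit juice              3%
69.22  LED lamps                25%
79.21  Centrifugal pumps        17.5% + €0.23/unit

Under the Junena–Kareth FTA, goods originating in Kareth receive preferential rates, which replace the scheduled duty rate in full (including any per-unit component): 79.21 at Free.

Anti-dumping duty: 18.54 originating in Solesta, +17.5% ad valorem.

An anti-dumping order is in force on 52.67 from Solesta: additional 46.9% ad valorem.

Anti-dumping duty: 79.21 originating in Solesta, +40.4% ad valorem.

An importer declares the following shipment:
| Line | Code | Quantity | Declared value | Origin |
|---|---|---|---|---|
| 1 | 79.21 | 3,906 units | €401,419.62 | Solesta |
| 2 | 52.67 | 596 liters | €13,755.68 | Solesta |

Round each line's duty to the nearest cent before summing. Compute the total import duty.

€240,184.42

Line 1 (79.21, Solesta, 3,906 units, €401,419.62):
Base rate for 79.21 is 17.5% + €0.23/unit.
79.21 has an FTA preferential rate, but origin Solesta is not Kareth; base rate stands.
Additional duty on 79.21 from Solesta: +40.4%. Applied ad valorem rate: 17.5% + 40.4% = 57.9%.
Duty = €401,419.62 × 57.9% + 3,906 × €0.23 = €233,320.34.
Line 2 (52.67, Solesta, 596 liters, €13,755.68):
Base rate for 52.67 is 3%.
Additional duty on 52.67 from Solesta: +46.9%. Applied ad valorem rate: 3% + 46.9% = 49.9%.
Duty = €13,755.68 × 49.9% = €6,864.08.
Total = €233,320.34 + €6,864.08 = €240,184.42.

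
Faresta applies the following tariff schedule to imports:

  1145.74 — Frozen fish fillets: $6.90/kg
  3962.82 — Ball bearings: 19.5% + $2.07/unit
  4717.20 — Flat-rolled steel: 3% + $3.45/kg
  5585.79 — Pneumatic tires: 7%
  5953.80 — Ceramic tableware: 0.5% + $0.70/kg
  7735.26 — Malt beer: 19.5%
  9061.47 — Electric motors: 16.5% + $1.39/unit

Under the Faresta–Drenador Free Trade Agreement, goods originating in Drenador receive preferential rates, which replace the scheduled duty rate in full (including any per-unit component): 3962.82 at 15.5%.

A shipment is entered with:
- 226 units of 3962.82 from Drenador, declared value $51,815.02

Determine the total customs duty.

Line 1 (3962.82, Drenador, 226 units, $51,815.02):
Base rate for 3962.82 is 19.5% + $2.07/unit.
Origin Drenador qualifies under the Faresta–Drenador agreement and 3962.82 is covered: preferential rate 15.5% applies instead.
Duty = $51,815.02 × 15.5% = $8,031.33.

$8,031.33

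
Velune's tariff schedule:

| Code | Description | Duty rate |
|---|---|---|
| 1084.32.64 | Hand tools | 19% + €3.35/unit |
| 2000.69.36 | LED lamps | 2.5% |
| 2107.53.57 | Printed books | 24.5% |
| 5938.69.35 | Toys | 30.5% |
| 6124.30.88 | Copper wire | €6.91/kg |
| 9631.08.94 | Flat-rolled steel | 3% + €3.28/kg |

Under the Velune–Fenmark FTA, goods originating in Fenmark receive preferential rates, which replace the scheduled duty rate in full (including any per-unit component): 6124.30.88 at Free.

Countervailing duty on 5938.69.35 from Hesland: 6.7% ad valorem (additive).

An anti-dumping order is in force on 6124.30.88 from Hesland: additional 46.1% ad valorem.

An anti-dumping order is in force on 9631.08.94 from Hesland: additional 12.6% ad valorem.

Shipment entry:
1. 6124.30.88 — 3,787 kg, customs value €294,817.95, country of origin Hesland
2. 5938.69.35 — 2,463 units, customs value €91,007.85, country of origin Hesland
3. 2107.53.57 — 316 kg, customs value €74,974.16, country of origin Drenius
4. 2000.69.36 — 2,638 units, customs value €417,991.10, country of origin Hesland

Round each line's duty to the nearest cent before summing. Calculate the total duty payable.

Line 1 (6124.30.88, Hesland, 3,787 kg, €294,817.95):
Base rate for 6124.30.88 is €6.91/kg.
6124.30.88 has an FTA preferential rate, but origin Hesland is not Fenmark; base rate stands.
Additional duty on 6124.30.88 from Hesland: +46.1% ad valorem. Applied ad valorem rate = 46.1%.
Duty = €294,817.95 × 46.1% + 3,787 × €6.91 = €162,079.24.
Line 2 (5938.69.35, Hesland, 2,463 units, €91,007.85):
Base rate for 5938.69.35 is 30.5%.
Additional duty on 5938.69.35 from Hesland: +6.7%. Applied ad valorem rate: 30.5% + 6.7% = 37.2%.
Duty = €91,007.85 × 37.2% = €33,854.92.
Line 3 (2107.53.57, Drenius, 316 kg, €74,974.16):
Base rate for 2107.53.57 is 24.5%.
Duty = €74,974.16 × 24.5% = €18,368.67.
Line 4 (2000.69.36, Hesland, 2,638 units, €417,991.10):
Base rate for 2000.69.36 is 2.5%.
Duty = €417,991.10 × 2.5% = €10,449.78.
Total = €162,079.24 + €33,854.92 + €18,368.67 + €10,449.78 = €224,752.61.

€224,752.61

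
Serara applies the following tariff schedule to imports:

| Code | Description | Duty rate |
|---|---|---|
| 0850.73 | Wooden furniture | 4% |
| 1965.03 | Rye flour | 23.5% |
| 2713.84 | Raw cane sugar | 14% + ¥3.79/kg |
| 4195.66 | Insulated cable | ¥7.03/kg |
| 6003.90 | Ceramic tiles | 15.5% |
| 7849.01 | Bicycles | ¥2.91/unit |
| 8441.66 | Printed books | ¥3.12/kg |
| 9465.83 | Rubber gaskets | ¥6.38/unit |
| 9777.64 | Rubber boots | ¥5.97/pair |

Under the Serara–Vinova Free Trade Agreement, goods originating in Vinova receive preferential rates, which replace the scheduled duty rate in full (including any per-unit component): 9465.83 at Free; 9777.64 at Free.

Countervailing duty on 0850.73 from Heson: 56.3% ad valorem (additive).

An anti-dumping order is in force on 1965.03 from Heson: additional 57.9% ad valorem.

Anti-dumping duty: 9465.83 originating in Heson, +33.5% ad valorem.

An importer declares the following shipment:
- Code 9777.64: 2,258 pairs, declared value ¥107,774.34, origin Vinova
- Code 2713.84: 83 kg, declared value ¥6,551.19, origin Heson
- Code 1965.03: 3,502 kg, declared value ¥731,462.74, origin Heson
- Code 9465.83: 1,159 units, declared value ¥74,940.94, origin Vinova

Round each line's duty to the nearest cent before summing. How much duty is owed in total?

¥596,642.41

Line 1 (9777.64, Vinova, 2,258 pairs, ¥107,774.34):
Base rate for 9777.64 is ¥5.97/pair.
Origin Vinova qualifies under the Serara–Vinova agreement and 9777.64 is covered: preferential rate Free applies instead.
Duty = ¥107,774.34 × 0% = ¥0.00.
Line 2 (2713.84, Heson, 83 kg, ¥6,551.19):
Base rate for 2713.84 is 14% + ¥3.79/kg.
Duty = ¥6,551.19 × 14% + 83 × ¥3.79 = ¥1,231.74.
Line 3 (1965.03, Heson, 3,502 kg, ¥731,462.74):
Base rate for 1965.03 is 23.5%.
Additional duty on 1965.03 from Heson: +57.9%. Applied ad valorem rate: 23.5% + 57.9% = 81.4%.
Duty = ¥731,462.74 × 81.4% = ¥595,410.67.
Line 4 (9465.83, Vinova, 1,159 units, ¥74,940.94):
Base rate for 9465.83 is ¥6.38/unit.
Origin Vinova qualifies under the Serara–Vinova agreement and 9465.83 is covered: preferential rate Free applies instead.
The additional-duty order on 9465.83 targets Heson, not Vinova; it does not apply.
Duty = ¥74,940.94 × 0% = ¥0.00.
Total = ¥0.00 + ¥1,231.74 + ¥595,410.67 + ¥0.00 = ¥596,642.41.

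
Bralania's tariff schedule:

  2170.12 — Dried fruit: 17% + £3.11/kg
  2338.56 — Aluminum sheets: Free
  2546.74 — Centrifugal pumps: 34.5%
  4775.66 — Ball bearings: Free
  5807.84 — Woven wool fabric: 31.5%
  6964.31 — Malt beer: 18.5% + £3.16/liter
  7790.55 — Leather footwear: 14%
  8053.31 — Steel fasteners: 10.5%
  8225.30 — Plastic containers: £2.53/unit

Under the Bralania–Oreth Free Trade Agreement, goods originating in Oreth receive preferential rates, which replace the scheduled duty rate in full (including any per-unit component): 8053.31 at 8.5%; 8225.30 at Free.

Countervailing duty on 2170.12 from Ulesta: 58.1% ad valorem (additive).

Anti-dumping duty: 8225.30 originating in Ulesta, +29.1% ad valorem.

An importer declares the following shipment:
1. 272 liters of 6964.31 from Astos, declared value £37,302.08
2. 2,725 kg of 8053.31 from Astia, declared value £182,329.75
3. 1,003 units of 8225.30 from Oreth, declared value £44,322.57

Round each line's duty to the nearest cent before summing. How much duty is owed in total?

£26,905.02

Line 1 (6964.31, Astos, 272 liters, £37,302.08):
Base rate for 6964.31 is 18.5% + £3.16/liter.
Duty = £37,302.08 × 18.5% + 272 × £3.16 = £7,760.40.
Line 2 (8053.31, Astia, 2,725 kg, £182,329.75):
Base rate for 8053.31 is 10.5%.
8053.31 has an FTA preferential rate, but origin Astia is not Oreth; base rate stands.
Duty = £182,329.75 × 10.5% = £19,144.62.
Line 3 (8225.30, Oreth, 1,003 units, £44,322.57):
Base rate for 8225.30 is £2.53/unit.
Origin Oreth qualifies under the Bralania–Oreth agreement and 8225.30 is covered: preferential rate Free applies instead.
The additional-duty order on 8225.30 targets Ulesta, not Oreth; it does not apply.
Duty = £44,322.57 × 0% = £0.00.
Total = £7,760.40 + £19,144.62 + £0.00 = £26,905.02.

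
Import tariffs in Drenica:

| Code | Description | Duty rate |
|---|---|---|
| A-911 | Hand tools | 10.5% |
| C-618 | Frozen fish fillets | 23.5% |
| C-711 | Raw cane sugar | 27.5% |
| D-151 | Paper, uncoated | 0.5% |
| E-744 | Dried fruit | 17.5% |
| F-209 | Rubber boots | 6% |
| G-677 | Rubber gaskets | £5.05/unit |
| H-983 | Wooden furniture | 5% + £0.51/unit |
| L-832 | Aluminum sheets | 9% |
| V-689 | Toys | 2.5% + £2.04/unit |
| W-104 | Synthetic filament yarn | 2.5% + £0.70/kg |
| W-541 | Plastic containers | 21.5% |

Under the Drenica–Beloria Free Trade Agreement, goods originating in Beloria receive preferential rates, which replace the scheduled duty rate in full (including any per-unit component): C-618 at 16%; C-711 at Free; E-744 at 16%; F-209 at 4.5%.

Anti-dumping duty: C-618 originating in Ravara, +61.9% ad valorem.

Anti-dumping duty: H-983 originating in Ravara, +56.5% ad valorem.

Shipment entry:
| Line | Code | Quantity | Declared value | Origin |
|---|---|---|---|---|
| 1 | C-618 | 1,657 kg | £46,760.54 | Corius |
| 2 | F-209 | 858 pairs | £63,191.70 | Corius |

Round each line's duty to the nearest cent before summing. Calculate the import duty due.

Line 1 (C-618, Corius, 1,657 kg, £46,760.54):
Base rate for C-618 is 23.5%.
C-618 has an FTA preferential rate, but origin Corius is not Beloria; base rate stands.
The additional-duty order on C-618 targets Ravara, not Corius; it does not apply.
Duty = £46,760.54 × 23.5% = £10,988.73.
Line 2 (F-209, Corius, 858 pairs, £63,191.70):
Base rate for F-209 is 6%.
F-209 has an FTA preferential rate, but origin Corius is not Beloria; base rate stands.
Duty = £63,191.70 × 6% = £3,791.50.
Total = £10,988.73 + £3,791.50 = £14,780.23.

£14,780.23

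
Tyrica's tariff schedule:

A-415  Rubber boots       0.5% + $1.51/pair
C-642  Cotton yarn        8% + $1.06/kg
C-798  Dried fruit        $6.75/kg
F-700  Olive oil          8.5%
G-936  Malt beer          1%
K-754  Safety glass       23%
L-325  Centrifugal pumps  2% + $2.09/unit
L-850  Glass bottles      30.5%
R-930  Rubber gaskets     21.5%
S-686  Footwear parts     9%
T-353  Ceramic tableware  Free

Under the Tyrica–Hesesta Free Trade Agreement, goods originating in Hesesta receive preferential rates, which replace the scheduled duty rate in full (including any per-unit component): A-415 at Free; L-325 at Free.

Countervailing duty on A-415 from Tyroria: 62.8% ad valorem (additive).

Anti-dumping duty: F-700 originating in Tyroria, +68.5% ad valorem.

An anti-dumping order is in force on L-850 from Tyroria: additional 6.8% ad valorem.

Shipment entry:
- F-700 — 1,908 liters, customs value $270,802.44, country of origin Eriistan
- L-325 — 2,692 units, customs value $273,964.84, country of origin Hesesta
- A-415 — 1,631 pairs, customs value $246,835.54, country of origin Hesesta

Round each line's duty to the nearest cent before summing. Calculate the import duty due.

Line 1 (F-700, Eriistan, 1,908 liters, $270,802.44):
Base rate for F-700 is 8.5%.
The additional-duty order on F-700 targets Tyroria, not Eriistan; it does not apply.
Duty = $270,802.44 × 8.5% = $23,018.21.
Line 2 (L-325, Hesesta, 2,692 units, $273,964.84):
Base rate for L-325 is 2% + $2.09/unit.
Origin Hesesta qualifies under the Tyrica–Hesesta agreement and L-325 is covered: preferential rate Free applies instead.
Duty = $273,964.84 × 0% = $0.00.
Line 3 (A-415, Hesesta, 1,631 pairs, $246,835.54):
Base rate for A-415 is 0.5% + $1.51/pair.
Origin Hesesta qualifies under the Tyrica–Hesesta agreement and A-415 is covered: preferential rate Free applies instead.
The additional-duty order on A-415 targets Tyroria, not Hesesta; it does not apply.
Duty = $246,835.54 × 0% = $0.00.
Total = $23,018.21 + $0.00 + $0.00 = $23,018.21.

$23,018.21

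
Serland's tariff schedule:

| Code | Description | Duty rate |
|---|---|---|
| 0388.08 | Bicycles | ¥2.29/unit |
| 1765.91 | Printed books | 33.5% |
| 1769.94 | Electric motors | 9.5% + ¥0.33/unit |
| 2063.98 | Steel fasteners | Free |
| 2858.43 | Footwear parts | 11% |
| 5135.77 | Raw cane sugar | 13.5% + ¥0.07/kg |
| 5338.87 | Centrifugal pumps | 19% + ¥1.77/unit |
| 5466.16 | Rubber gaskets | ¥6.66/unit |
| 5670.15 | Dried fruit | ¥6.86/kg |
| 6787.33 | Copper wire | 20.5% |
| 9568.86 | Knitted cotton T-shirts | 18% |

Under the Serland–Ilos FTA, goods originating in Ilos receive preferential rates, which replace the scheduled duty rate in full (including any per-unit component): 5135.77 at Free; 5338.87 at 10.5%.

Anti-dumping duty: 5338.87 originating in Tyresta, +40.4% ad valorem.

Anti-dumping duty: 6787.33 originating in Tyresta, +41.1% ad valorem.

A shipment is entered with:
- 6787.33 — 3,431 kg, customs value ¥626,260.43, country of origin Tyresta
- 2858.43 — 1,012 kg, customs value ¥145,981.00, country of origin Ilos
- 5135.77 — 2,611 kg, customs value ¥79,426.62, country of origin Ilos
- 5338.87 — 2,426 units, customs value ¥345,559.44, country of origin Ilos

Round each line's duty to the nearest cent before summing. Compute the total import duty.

Line 1 (6787.33, Tyresta, 3,431 kg, ¥626,260.43):
Base rate for 6787.33 is 20.5%.
Additional duty on 6787.33 from Tyresta: +41.1%. Applied ad valorem rate: 20.5% + 41.1% = 61.6%.
Duty = ¥626,260.43 × 61.6% = ¥385,776.42.
Line 2 (2858.43, Ilos, 1,012 kg, ¥145,981.00):
Base rate for 2858.43 is 11%.
Origin Ilos is the FTA partner but 2858.43 is not on the preference list; base rate stands.
Duty = ¥145,981.00 × 11% = ¥16,057.91.
Line 3 (5135.77, Ilos, 2,611 kg, ¥79,426.62):
Base rate for 5135.77 is 13.5% + ¥0.07/kg.
Origin Ilos qualifies under the Serland–Ilos agreement and 5135.77 is covered: preferential rate Free applies instead.
Duty = ¥79,426.62 × 0% = ¥0.00.
Line 4 (5338.87, Ilos, 2,426 units, ¥345,559.44):
Base rate for 5338.87 is 19% + ¥1.77/unit.
Origin Ilos qualifies under the Serland–Ilos agreement and 5338.87 is covered: preferential rate 10.5% applies instead.
The additional-duty order on 5338.87 targets Tyresta, not Ilos; it does not apply.
Duty = ¥345,559.44 × 10.5% = ¥36,283.74.
Total = ¥385,776.42 + ¥16,057.91 + ¥0.00 + ¥36,283.74 = ¥438,118.07.

¥438,118.07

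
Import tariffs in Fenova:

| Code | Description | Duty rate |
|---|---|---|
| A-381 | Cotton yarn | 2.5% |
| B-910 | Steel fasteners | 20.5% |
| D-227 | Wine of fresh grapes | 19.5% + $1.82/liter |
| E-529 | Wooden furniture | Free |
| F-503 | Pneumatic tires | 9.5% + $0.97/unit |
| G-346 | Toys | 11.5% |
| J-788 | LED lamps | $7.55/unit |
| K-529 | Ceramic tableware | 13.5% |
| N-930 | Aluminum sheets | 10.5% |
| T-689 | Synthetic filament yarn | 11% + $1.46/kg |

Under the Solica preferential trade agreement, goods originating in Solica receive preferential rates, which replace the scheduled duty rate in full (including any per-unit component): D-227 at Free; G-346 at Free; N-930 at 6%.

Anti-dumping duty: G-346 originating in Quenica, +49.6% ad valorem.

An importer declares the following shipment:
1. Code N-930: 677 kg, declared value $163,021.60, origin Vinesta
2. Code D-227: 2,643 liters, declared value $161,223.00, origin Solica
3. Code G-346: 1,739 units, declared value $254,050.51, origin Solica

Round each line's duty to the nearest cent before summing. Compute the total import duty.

$17,117.27

Line 1 (N-930, Vinesta, 677 kg, $163,021.60):
Base rate for N-930 is 10.5%.
N-930 has an FTA preferential rate, but origin Vinesta is not Solica; base rate stands.
Duty = $163,021.60 × 10.5% = $17,117.27.
Line 2 (D-227, Solica, 2,643 liters, $161,223.00):
Base rate for D-227 is 19.5% + $1.82/liter.
Origin Solica qualifies under the Fenova–Solica agreement and D-227 is covered: preferential rate Free applies instead.
Duty = $161,223.00 × 0% = $0.00.
Line 3 (G-346, Solica, 1,739 units, $254,050.51):
Base rate for G-346 is 11.5%.
Origin Solica qualifies under the Fenova–Solica agreement and G-346 is covered: preferential rate Free applies instead.
The additional-duty order on G-346 targets Quenica, not Solica; it does not apply.
Duty = $254,050.51 × 0% = $0.00.
Total = $17,117.27 + $0.00 + $0.00 = $17,117.27.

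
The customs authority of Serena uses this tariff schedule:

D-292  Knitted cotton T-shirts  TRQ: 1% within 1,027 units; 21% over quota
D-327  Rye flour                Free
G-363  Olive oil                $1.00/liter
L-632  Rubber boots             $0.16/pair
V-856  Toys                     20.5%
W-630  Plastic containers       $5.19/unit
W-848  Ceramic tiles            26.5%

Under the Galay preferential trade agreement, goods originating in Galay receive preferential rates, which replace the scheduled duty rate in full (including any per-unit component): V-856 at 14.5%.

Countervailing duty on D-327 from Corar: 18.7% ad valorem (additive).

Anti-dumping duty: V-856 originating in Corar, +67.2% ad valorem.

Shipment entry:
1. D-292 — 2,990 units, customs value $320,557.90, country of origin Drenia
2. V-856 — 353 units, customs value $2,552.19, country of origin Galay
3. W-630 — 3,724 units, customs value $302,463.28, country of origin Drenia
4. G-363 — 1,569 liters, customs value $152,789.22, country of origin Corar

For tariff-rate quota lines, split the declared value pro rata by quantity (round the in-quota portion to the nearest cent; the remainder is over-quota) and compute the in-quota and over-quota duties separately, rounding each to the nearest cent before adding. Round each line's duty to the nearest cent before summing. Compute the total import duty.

Line 1 (D-292, Drenia, 2,990 units, $320,557.90):
Code D-292 is under a tariff-rate quota (threshold 1,027 units). In-quota: 1,027 units at 1%; over-quota: 1,963 units at 21%.
Pro-rata value split: in-quota = $320,557.90 × 1,027/2,990 = $110,104.67; over-quota = $320,557.90 − $110,104.67 = $210,453.23.
In-quota duty = $110,104.67 × 1% = $1,101.05. Over-quota duty = $210,453.23 × 21% = $44,195.18.
Line duty = $1,101.05 + $44,195.18 = $45,296.23.
Line 2 (V-856, Galay, 353 units, $2,552.19):
Base rate for V-856 is 20.5%.
Origin Galay qualifies under the Serena–Galay agreement and V-856 is covered: preferential rate 14.5% applies instead.
The additional-duty order on V-856 targets Corar, not Galay; it does not apply.
Duty = $2,552.19 × 14.5% = $370.07.
Line 3 (W-630, Drenia, 3,724 units, $302,463.28):
Base rate for W-630 is $5.19/unit.
Duty = 3,724 × $5.19 = $19,327.56.
Line 4 (G-363, Corar, 1,569 liters, $152,789.22):
Base rate for G-363 is $1.00/liter.
Duty = 1,569 × $1.00 = $1,569.00.
Total = $45,296.23 + $370.07 + $19,327.56 + $1,569.00 = $66,562.86.

$66,562.86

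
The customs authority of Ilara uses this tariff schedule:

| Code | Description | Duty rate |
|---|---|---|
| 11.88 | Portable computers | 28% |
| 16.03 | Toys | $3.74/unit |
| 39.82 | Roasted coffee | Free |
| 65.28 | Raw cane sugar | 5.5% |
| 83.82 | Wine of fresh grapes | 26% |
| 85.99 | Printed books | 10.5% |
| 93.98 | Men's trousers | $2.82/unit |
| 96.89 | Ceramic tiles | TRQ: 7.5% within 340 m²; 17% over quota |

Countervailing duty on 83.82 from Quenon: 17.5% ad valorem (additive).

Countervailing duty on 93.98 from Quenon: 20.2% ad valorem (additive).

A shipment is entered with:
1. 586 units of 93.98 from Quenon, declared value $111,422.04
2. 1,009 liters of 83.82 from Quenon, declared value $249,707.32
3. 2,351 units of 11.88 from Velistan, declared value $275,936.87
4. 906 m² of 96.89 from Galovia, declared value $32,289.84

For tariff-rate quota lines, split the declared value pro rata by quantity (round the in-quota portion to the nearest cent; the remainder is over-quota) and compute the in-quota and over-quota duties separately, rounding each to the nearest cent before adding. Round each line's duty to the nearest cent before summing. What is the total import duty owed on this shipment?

$214,382.87

Line 1 (93.98, Quenon, 586 units, $111,422.04):
Base rate for 93.98 is $2.82/unit.
Additional duty on 93.98 from Quenon: +20.2% ad valorem. Applied ad valorem rate = 20.2%.
Duty = $111,422.04 × 20.2% + 586 × $2.82 = $24,159.77.
Line 2 (83.82, Quenon, 1,009 liters, $249,707.32):
Base rate for 83.82 is 26%.
Additional duty on 83.82 from Quenon: +17.5%. Applied ad valorem rate: 26% + 17.5% = 43.5%.
Duty = $249,707.32 × 43.5% = $108,622.68.
Line 3 (11.88, Velistan, 2,351 units, $275,936.87):
Base rate for 11.88 is 28%.
Duty = $275,936.87 × 28% = $77,262.32.
Line 4 (96.89, Galovia, 906 m², $32,289.84):
Code 96.89 is under a tariff-rate quota (threshold 340 m²). In-quota: 340 m² at 7.5%; over-quota: 566 m² at 17%.
Pro-rata value split: in-quota = $32,289.84 × 340/906 = $12,117.60; over-quota = $32,289.84 − $12,117.60 = $20,172.24.
In-quota duty = $12,117.60 × 7.5% = $908.82. Over-quota duty = $20,172.24 × 17% = $3,429.28.
Line duty = $908.82 + $3,429.28 = $4,338.10.
Total = $24,159.77 + $108,622.68 + $77,262.32 + $4,338.10 = $214,382.87.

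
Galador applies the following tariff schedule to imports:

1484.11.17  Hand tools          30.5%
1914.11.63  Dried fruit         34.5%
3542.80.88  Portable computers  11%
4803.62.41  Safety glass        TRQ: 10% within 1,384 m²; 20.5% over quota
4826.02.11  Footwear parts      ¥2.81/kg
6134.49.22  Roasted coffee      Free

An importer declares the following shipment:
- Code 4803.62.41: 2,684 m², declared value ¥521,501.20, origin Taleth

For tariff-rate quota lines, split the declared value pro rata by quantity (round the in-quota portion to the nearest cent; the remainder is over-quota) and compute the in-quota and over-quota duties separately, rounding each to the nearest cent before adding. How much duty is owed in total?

¥78,672.07

Line 1 (4803.62.41, Taleth, 2,684 m², ¥521,501.20):
Code 4803.62.41 is under a tariff-rate quota (threshold 1,384 m²). In-quota: 1,384 m² at 10%; over-quota: 1,300 m² at 20.5%.
Pro-rata value split: in-quota = ¥521,501.20 × 1,384/2,684 = ¥268,911.20; over-quota = ¥521,501.20 − ¥268,911.20 = ¥252,590.00.
In-quota duty = ¥268,911.20 × 10% = ¥26,891.12. Over-quota duty = ¥252,590.00 × 20.5% = ¥51,780.95.
Line duty = ¥26,891.12 + ¥51,780.95 = ¥78,672.07.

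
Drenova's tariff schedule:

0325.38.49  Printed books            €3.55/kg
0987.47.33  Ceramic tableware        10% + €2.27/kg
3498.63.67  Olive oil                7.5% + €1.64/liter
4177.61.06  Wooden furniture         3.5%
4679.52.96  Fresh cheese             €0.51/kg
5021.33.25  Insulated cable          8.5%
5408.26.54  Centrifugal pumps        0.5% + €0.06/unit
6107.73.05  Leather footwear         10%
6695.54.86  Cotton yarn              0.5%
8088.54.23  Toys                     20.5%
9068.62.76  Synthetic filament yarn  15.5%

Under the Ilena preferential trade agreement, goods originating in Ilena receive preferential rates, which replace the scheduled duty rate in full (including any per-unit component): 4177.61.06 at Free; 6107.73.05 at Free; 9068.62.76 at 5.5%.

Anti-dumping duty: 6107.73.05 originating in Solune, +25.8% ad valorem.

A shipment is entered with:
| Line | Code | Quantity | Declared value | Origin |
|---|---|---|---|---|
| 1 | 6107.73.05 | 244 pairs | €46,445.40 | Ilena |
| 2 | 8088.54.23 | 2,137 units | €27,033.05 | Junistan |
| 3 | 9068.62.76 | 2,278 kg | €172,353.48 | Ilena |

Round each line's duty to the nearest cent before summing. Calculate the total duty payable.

€15,021.22

Line 1 (6107.73.05, Ilena, 244 pairs, €46,445.40):
Base rate for 6107.73.05 is 10%.
Origin Ilena qualifies under the Drenova–Ilena agreement and 6107.73.05 is covered: preferential rate Free applies instead.
The additional-duty order on 6107.73.05 targets Solune, not Ilena; it does not apply.
Duty = €46,445.40 × 0% = €0.00.
Line 2 (8088.54.23, Junistan, 2,137 units, €27,033.05):
Base rate for 8088.54.23 is 20.5%.
Duty = €27,033.05 × 20.5% = €5,541.78.
Line 3 (9068.62.76, Ilena, 2,278 kg, €172,353.48):
Base rate for 9068.62.76 is 15.5%.
Origin Ilena qualifies under the Drenova–Ilena agreement and 9068.62.76 is covered: preferential rate 5.5% applies instead.
Duty = €172,353.48 × 5.5% = €9,479.44.
Total = €0.00 + €5,541.78 + €9,479.44 = €15,021.22.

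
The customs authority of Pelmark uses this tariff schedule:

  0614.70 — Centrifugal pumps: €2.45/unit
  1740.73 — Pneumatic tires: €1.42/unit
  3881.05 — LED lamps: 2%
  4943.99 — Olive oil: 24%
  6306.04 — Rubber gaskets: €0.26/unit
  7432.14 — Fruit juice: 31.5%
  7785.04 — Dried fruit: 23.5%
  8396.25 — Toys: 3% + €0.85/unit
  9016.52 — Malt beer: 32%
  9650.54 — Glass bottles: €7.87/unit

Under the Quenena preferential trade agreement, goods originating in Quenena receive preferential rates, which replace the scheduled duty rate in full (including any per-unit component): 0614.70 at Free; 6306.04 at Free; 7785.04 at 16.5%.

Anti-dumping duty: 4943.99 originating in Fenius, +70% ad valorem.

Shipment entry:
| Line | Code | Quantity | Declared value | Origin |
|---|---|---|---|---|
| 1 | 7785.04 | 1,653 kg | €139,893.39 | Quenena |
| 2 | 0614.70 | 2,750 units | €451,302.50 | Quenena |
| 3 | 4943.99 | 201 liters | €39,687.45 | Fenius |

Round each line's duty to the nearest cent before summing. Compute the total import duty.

Line 1 (7785.04, Quenena, 1,653 kg, €139,893.39):
Base rate for 7785.04 is 23.5%.
Origin Quenena qualifies under the Pelmark–Quenena agreement and 7785.04 is covered: preferential rate 16.5% applies instead.
Duty = €139,893.39 × 16.5% = €23,082.41.
Line 2 (0614.70, Quenena, 2,750 units, €451,302.50):
Base rate for 0614.70 is €2.45/unit.
Origin Quenena qualifies under the Pelmark–Quenena agreement and 0614.70 is covered: preferential rate Free applies instead.
Duty = €451,302.50 × 0% = €0.00.
Line 3 (4943.99, Fenius, 201 liters, €39,687.45):
Base rate for 4943.99 is 24%.
Additional duty on 4943.99 from Fenius: +70%. Applied ad valorem rate: 24% + 70% = 94%.
Duty = €39,687.45 × 94% = €37,306.20.
Total = €23,082.41 + €0.00 + €37,306.20 = €60,388.61.

€60,388.61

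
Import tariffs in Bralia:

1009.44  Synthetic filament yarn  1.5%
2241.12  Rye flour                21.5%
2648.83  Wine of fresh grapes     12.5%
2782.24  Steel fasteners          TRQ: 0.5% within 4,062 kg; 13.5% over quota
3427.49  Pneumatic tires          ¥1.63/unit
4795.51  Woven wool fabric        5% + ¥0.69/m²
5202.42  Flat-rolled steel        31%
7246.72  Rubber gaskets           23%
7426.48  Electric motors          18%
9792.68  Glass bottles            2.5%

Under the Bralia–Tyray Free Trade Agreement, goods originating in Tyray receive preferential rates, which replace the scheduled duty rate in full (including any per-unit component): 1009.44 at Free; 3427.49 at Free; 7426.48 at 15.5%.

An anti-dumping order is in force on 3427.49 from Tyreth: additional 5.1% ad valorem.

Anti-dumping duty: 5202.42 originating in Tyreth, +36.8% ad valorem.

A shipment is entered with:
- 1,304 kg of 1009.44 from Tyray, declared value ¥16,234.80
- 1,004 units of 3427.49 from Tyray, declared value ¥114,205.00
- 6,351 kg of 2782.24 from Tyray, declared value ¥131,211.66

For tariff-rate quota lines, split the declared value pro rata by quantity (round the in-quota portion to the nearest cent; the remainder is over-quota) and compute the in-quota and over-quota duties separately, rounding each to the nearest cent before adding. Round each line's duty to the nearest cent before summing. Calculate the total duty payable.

Line 1 (1009.44, Tyray, 1,304 kg, ¥16,234.80):
Base rate for 1009.44 is 1.5%.
Origin Tyray qualifies under the Bralia–Tyray agreement and 1009.44 is covered: preferential rate Free applies instead.
Duty = ¥16,234.80 × 0% = ¥0.00.
Line 2 (3427.49, Tyray, 1,004 units, ¥114,205.00):
Base rate for 3427.49 is ¥1.63/unit.
Origin Tyray qualifies under the Bralia–Tyray agreement and 3427.49 is covered: preferential rate Free applies instead.
The additional-duty order on 3427.49 targets Tyreth, not Tyray; it does not apply.
Duty = ¥114,205.00 × 0% = ¥0.00.
Line 3 (2782.24, Tyray, 6,351 kg, ¥131,211.66):
Code 2782.24 is under a tariff-rate quota (threshold 4,062 kg). In-quota: 4,062 kg at 0.5%; over-quota: 2,289 kg at 13.5%.
Pro-rata value split: in-quota = ¥131,211.66 × 4,062/6,351 = ¥83,920.92; over-quota = ¥131,211.66 − ¥83,920.92 = ¥47,290.74.
In-quota duty = ¥83,920.92 × 0.5% = ¥419.60. Over-quota duty = ¥47,290.74 × 13.5% = ¥6,384.25.
Line duty = ¥419.60 + ¥6,384.25 = ¥6,803.85.
Total = ¥0.00 + ¥0.00 + ¥6,803.85 = ¥6,803.85.

¥6,803.85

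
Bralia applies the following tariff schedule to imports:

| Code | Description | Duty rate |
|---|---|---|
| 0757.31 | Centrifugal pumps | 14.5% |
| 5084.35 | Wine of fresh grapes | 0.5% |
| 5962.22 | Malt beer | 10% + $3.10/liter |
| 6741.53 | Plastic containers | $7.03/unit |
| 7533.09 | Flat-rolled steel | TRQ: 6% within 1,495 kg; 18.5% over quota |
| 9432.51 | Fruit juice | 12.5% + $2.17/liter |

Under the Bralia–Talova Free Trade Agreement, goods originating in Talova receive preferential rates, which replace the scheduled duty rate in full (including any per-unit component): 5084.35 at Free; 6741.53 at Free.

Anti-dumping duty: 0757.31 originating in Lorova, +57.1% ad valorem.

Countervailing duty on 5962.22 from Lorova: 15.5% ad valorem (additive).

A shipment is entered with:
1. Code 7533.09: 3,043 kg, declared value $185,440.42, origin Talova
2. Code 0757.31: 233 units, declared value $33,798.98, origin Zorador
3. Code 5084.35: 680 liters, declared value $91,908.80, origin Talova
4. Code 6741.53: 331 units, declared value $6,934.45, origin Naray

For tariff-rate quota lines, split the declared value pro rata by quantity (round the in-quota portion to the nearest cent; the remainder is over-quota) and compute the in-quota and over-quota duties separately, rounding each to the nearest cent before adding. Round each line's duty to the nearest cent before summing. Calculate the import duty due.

$30,146.10

Line 1 (7533.09, Talova, 3,043 kg, $185,440.42):
Code 7533.09 is under a tariff-rate quota (threshold 1,495 kg). In-quota: 1,495 kg at 6%; over-quota: 1,548 kg at 18.5%.
Pro-rata value split: in-quota = $185,440.42 × 1,495/3,043 = $91,105.30; over-quota = $185,440.42 − $91,105.30 = $94,335.12.
In-quota duty = $91,105.30 × 6% = $5,466.32. Over-quota duty = $94,335.12 × 18.5% = $17,452.00.
Line duty = $5,466.32 + $17,452.00 = $22,918.32.
Line 2 (0757.31, Zorador, 233 units, $33,798.98):
Base rate for 0757.31 is 14.5%.
The additional-duty order on 0757.31 targets Lorova, not Zorador; it does not apply.
Duty = $33,798.98 × 14.5% = $4,900.85.
Line 3 (5084.35, Talova, 680 liters, $91,908.80):
Base rate for 5084.35 is 0.5%.
Origin Talova qualifies under the Bralia–Talova agreement and 5084.35 is covered: preferential rate Free applies instead.
Duty = $91,908.80 × 0% = $0.00.
Line 4 (6741.53, Naray, 331 units, $6,934.45):
Base rate for 6741.53 is $7.03/unit.
6741.53 has an FTA preferential rate, but origin Naray is not Talova; base rate stands.
Duty = 331 × $7.03 = $2,326.93.
Total = $22,918.32 + $4,900.85 + $0.00 + $2,326.93 = $30,146.10.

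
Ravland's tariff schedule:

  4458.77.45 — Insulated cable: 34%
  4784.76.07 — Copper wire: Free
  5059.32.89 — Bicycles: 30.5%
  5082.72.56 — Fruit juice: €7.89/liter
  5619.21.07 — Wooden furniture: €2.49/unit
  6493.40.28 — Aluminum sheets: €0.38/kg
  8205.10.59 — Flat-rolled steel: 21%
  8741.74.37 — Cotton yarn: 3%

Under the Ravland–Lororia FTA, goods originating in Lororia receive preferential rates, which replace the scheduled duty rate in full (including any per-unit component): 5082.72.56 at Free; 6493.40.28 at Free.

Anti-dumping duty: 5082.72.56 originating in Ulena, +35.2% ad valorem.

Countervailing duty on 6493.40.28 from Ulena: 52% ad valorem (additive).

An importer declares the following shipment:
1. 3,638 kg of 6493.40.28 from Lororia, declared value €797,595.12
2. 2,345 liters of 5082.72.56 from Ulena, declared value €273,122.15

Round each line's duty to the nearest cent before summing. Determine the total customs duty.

Line 1 (6493.40.28, Lororia, 3,638 kg, €797,595.12):
Base rate for 6493.40.28 is €0.38/kg.
Origin Lororia qualifies under the Ravland–Lororia agreement and 6493.40.28 is covered: preferential rate Free applies instead.
The additional-duty order on 6493.40.28 targets Ulena, not Lororia; it does not apply.
Duty = €797,595.12 × 0% = €0.00.
Line 2 (5082.72.56, Ulena, 2,345 liters, €273,122.15):
Base rate for 5082.72.56 is €7.89/liter.
5082.72.56 has an FTA preferential rate, but origin Ulena is not Lororia; base rate stands.
Additional duty on 5082.72.56 from Ulena: +35.2% ad valorem. Applied ad valorem rate = 35.2%.
Duty = €273,122.15 × 35.2% + 2,345 × €7.89 = €114,641.05.
Total = €0.00 + €114,641.05 = €114,641.05.

€114,641.05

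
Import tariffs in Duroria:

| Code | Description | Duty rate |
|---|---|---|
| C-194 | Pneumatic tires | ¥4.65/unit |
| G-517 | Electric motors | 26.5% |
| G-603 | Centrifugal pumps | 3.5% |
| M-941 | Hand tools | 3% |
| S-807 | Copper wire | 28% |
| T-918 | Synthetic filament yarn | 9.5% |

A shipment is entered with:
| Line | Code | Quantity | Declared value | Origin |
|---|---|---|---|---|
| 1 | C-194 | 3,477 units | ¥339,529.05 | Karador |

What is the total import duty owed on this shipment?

¥16,168.05

Line 1 (C-194, Karador, 3,477 units, ¥339,529.05):
Base rate for C-194 is ¥4.65/unit.
Duty = 3,477 × ¥4.65 = ¥16,168.05.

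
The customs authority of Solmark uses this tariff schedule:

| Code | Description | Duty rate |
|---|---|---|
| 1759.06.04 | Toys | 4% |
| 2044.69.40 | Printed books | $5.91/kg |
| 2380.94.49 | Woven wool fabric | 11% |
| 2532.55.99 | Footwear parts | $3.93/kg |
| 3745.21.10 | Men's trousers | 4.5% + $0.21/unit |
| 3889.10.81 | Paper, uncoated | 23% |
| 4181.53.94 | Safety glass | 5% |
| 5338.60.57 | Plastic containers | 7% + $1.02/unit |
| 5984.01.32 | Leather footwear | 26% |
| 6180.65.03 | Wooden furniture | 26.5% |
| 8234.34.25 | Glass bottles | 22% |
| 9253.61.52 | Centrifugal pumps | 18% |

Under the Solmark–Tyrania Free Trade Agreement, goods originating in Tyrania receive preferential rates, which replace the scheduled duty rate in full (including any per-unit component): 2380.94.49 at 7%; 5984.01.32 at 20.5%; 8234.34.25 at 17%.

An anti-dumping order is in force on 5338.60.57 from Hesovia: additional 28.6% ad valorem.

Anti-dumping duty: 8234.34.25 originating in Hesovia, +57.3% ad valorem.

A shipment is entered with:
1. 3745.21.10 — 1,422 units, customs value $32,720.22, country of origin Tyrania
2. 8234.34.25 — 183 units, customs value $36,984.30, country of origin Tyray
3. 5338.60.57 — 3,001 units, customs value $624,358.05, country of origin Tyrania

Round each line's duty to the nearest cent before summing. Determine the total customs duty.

$56,673.66

Line 1 (3745.21.10, Tyrania, 1,422 units, $32,720.22):
Base rate for 3745.21.10 is 4.5% + $0.21/unit.
Origin Tyrania is the FTA partner but 3745.21.10 is not on the preference list; base rate stands.
Duty = $32,720.22 × 4.5% + 1,422 × $0.21 = $1,771.03.
Line 2 (8234.34.25, Tyray, 183 units, $36,984.30):
Base rate for 8234.34.25 is 22%.
8234.34.25 has an FTA preferential rate, but origin Tyray is not Tyrania; base rate stands.
The additional-duty order on 8234.34.25 targets Hesovia, not Tyray; it does not apply.
Duty = $36,984.30 × 22% = $8,136.55.
Line 3 (5338.60.57, Tyrania, 3,001 units, $624,358.05):
Base rate for 5338.60.57 is 7% + $1.02/unit.
Origin Tyrania is the FTA partner but 5338.60.57 is not on the preference list; base rate stands.
The additional-duty order on 5338.60.57 targets Hesovia, not Tyrania; it does not apply.
Duty = $624,358.05 × 7% + 3,001 × $1.02 = $46,766.08.
Total = $1,771.03 + $8,136.55 + $46,766.08 = $56,673.66.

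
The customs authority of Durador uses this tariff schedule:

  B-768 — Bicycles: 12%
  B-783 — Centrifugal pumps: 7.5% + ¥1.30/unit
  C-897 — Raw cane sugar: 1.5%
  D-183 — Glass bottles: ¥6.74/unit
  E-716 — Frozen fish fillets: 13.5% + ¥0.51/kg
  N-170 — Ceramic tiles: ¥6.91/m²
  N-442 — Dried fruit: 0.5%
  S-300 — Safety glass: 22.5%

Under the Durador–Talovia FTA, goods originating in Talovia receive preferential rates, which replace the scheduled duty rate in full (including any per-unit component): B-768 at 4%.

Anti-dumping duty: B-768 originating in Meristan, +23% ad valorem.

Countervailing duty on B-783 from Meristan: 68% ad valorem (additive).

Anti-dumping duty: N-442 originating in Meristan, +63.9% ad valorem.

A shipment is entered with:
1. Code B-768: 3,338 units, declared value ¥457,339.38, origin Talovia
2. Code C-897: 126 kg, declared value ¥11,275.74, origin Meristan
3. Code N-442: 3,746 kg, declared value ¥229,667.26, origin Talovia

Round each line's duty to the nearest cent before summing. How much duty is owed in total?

Line 1 (B-768, Talovia, 3,338 units, ¥457,339.38):
Base rate for B-768 is 12%.
Origin Talovia qualifies under the Durador–Talovia agreement and B-768 is covered: preferential rate 4% applies instead.
The additional-duty order on B-768 targets Meristan, not Talovia; it does not apply.
Duty = ¥457,339.38 × 4% = ¥18,293.58.
Line 2 (C-897, Meristan, 126 kg, ¥11,275.74):
Base rate for C-897 is 1.5%.
Duty = ¥11,275.74 × 1.5% = ¥169.14.
Line 3 (N-442, Talovia, 3,746 kg, ¥229,667.26):
Base rate for N-442 is 0.5%.
Origin Talovia is the FTA partner but N-442 is not on the preference list; base rate stands.
The additional-duty order on N-442 targets Meristan, not Talovia; it does not apply.
Duty = ¥229,667.26 × 0.5% = ¥1,148.34.
Total = ¥18,293.58 + ¥169.14 + ¥1,148.34 = ¥19,611.06.

¥19,611.06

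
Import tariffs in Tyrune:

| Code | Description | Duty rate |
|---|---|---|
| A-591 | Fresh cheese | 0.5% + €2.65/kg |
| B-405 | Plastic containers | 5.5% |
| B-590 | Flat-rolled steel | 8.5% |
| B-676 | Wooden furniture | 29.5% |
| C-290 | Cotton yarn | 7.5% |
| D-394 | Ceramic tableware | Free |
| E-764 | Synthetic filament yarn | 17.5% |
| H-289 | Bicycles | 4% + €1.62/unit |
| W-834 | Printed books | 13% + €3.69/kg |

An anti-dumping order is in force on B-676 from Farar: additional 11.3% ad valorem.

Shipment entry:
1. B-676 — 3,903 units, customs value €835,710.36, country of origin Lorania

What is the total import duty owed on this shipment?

€246,534.56

Line 1 (B-676, Lorania, 3,903 units, €835,710.36):
Base rate for B-676 is 29.5%.
The additional-duty order on B-676 targets Farar, not Lorania; it does not apply.
Duty = €835,710.36 × 29.5% = €246,534.56.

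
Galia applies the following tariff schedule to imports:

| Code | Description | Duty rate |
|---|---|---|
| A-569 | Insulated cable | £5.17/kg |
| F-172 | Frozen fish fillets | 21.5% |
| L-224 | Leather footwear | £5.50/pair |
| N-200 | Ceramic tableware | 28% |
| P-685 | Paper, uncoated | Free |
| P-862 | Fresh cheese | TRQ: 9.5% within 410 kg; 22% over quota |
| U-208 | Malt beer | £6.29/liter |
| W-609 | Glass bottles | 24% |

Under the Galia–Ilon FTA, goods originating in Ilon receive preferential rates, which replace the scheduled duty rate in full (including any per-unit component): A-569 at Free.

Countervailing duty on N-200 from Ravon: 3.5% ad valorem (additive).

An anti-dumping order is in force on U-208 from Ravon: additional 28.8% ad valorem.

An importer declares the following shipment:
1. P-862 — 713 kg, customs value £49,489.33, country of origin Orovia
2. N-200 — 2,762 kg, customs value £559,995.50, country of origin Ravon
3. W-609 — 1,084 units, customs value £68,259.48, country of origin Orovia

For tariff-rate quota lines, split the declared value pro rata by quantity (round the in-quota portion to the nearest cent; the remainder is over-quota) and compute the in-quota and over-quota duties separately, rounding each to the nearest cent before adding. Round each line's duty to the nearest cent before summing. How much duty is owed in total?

Line 1 (P-862, Orovia, 713 kg, £49,489.33):
Code P-862 is under a tariff-rate quota (threshold 410 kg). In-quota: 410 kg at 9.5%; over-quota: 303 kg at 22%.
Pro-rata value split: in-quota = £49,489.33 × 410/713 = £28,458.10; over-quota = £49,489.33 − £28,458.10 = £21,031.23.
In-quota duty = £28,458.10 × 9.5% = £2,703.52. Over-quota duty = £21,031.23 × 22% = £4,626.87.
Line duty = £2,703.52 + £4,626.87 = £7,330.39.
Line 2 (N-200, Ravon, 2,762 kg, £559,995.50):
Base rate for N-200 is 28%.
Additional duty on N-200 from Ravon: +3.5%. Applied ad valorem rate: 28% + 3.5% = 31.5%.
Duty = £559,995.50 × 31.5% = £176,398.58.
Line 3 (W-609, Orovia, 1,084 units, £68,259.48):
Base rate for W-609 is 24%.
Duty = £68,259.48 × 24% = £16,382.28.
Total = £7,330.39 + £176,398.58 + £16,382.28 = £200,111.25.

£200,111.25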